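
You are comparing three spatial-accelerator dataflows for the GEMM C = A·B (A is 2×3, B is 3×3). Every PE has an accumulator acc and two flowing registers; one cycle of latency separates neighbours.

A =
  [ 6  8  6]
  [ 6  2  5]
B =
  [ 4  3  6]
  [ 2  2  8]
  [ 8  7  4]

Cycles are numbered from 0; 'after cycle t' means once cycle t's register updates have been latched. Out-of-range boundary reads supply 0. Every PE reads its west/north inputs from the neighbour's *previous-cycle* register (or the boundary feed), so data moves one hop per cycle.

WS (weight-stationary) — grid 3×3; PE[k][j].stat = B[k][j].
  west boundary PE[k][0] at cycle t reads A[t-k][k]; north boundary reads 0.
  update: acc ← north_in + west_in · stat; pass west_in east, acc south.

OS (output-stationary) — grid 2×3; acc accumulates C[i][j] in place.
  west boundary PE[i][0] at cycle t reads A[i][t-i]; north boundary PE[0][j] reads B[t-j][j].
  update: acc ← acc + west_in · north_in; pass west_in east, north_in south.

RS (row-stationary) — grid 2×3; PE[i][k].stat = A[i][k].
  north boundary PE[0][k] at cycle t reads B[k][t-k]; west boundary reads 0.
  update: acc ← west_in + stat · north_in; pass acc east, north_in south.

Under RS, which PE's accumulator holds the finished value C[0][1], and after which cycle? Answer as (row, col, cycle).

(row, col, cycle) = (0, 2, 3)

Under RS, C[0][1] lands at PE[0][2]:
  after 0 — PE[0][2] acc=0, pass-E 0, pass-S 0
  after 1 — PE[0][2] acc=0, pass-E 0, pass-S 0
  after 2 — PE[0][2] acc=88, pass-E 88, pass-S 8
  after 3 — PE[0][2] acc=76, pass-E 76, pass-S 7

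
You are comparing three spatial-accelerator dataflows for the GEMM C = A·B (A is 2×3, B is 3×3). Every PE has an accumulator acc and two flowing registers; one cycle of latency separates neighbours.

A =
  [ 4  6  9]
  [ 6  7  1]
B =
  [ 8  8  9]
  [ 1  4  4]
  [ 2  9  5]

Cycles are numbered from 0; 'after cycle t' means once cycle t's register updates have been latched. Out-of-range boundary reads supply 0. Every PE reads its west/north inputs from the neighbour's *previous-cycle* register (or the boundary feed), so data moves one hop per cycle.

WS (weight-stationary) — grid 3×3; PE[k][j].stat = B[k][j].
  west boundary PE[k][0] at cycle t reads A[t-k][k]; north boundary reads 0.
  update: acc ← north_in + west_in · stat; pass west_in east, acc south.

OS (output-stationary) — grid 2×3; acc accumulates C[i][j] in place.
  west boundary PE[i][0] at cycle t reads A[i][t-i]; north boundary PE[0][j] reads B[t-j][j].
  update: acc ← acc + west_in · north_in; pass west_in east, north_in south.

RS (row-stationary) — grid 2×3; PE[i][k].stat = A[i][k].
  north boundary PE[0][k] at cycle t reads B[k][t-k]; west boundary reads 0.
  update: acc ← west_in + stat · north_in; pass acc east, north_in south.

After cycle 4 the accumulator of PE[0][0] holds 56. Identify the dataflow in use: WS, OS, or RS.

dataflow = OS

— WS: 3×3; PE[0][0] trace:
  @0  [0,0]  acc 32  |  →4  ↓32
  @1  [0,0]  acc 48  |  →6  ↓48
  @2  [0,0]  acc 0  |  →0  ↓0
  @3  [0,0]  acc 0  |  →0  ↓0
  @4  [0,0]  acc 0  |  →0  ↓0
— OS: 2×3; PE[0][0] trace:
  @0  [0,0]  acc 32  |  →4  ↓8
  @1  [0,0]  acc 38  |  →6  ↓1
  @2  [0,0]  acc 56  |  →9  ↓2
  @3  [0,0]  acc 56  |  →0  ↓0
  @4  [0,0]  acc 56  |  →0  ↓0
— RS: 2×3; PE[0][0] trace:
  @0  [0,0]  acc 32  |  →32  ↓8
  @1  [0,0]  acc 32  |  →32  ↓8
  @2  [0,0]  acc 36  |  →36  ↓9
  @3  [0,0]  acc 0  |  →0  ↓0
  @4  [0,0]  acc 0  |  →0  ↓0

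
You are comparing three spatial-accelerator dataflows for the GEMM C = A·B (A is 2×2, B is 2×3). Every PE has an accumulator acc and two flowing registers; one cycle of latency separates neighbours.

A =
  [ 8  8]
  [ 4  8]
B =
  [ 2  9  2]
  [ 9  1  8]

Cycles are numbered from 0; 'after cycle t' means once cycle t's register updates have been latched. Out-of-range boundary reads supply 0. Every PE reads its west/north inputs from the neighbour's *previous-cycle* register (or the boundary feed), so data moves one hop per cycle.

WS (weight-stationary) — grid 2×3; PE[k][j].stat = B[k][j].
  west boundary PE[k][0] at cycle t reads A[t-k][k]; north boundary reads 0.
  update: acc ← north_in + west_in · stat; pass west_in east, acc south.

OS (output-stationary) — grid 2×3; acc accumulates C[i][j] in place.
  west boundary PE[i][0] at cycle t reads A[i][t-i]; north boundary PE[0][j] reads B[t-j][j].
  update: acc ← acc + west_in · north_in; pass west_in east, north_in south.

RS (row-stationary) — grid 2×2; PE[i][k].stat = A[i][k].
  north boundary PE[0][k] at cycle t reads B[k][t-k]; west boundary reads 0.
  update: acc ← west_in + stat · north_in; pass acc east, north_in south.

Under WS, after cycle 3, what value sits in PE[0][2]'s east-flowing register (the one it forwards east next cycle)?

register = 4

Tracing WS — 2×3 array, target PE[0][2]:
  after 0 — PE[0][1] acc=0, pass-E 0, pass-S 0
  after 0 — PE[0][2] acc=0, pass-E 0, pass-S 0
  after 1 — PE[0][1] acc=72, pass-E 8, pass-S 72
  after 1 — PE[0][2] acc=0, pass-E 0, pass-S 0
  after 2 — PE[0][1] acc=36, pass-E 4, pass-S 36
  after 2 — PE[0][2] acc=16, pass-E 8, pass-S 16
  after 3 — PE[0][1] acc=0, pass-E 0, pass-S 0
  after 3 — PE[0][2] acc=8, pass-E 4, pass-S 8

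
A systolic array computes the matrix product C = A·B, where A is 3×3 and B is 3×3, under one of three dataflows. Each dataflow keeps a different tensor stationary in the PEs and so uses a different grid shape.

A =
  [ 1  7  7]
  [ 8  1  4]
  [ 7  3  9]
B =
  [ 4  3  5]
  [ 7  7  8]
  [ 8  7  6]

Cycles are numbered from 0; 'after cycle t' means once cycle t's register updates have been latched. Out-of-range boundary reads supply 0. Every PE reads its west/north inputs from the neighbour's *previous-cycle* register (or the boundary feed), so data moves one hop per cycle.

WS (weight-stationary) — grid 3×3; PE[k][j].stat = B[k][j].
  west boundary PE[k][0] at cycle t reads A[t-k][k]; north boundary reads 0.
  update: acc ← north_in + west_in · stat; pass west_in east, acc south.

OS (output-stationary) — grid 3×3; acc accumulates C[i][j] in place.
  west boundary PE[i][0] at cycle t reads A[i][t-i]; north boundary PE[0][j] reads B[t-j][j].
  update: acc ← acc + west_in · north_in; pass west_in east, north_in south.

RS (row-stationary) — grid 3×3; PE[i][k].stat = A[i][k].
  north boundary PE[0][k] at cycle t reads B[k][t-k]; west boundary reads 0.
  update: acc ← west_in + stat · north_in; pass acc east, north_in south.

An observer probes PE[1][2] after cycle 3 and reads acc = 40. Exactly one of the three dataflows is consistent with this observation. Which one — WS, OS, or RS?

— WS: 3×3; PE[1][2] trace:
  c0 r1c2: 0 / 0 / 0
  c1 r1c2: 0 / 0 / 0
  c2 r1c2: 0 / 0 / 0
  c3 r1c2: 61 / 7 / 61
— OS: 3×3; PE[1][2] trace:
  c0 r1c2: 0 / 0 / 0
  c1 r1c2: 0 / 0 / 0
  c2 r1c2: 0 / 0 / 0
  c3 r1c2: 40 / 8 / 5
— RS: 3×3; PE[1][2] trace:
  c0 r1c2: 0 / 0 / 0
  c1 r1c2: 0 / 0 / 0
  c2 r1c2: 0 / 0 / 0
  c3 r1c2: 71 / 71 / 8

dataflow = OS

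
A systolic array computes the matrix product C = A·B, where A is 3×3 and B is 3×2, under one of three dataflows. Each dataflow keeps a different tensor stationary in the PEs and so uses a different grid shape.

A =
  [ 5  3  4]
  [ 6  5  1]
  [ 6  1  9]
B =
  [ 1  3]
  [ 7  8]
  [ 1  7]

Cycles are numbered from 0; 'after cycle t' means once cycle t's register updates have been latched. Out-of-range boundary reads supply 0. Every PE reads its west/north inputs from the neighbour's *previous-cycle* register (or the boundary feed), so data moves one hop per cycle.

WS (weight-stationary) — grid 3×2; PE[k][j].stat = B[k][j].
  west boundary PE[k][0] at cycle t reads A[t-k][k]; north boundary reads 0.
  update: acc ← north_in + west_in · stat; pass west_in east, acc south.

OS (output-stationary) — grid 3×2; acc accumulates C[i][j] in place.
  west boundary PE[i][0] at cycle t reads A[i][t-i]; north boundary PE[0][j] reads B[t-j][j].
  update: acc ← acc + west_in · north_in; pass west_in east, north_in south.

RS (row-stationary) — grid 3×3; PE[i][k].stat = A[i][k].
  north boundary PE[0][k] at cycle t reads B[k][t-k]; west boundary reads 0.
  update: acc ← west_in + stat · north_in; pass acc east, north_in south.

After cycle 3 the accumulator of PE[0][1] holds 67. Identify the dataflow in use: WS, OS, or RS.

dataflow = OS

Under WS (3×2), PE[0][1]:
  @0  [0,1]  acc 0  |  →0  ↓0
  @1  [0,1]  acc 15  |  →5  ↓15
  @2  [0,1]  acc 18  |  →6  ↓18
  @3  [0,1]  acc 18  |  →6  ↓18
Under OS (3×2), PE[0][1]:
  @0  [0,1]  acc 0  |  →0  ↓0
  @1  [0,1]  acc 15  |  →5  ↓3
  @2  [0,1]  acc 39  |  →3  ↓8
  @3  [0,1]  acc 67  |  →4  ↓7
Under RS (3×3), PE[0][1]:
  @0  [0,1]  acc 0  |  →0  ↓0
  @1  [0,1]  acc 26  |  →26  ↓7
  @2  [0,1]  acc 39  |  →39  ↓8
  @3  [0,1]  acc 0  |  →0  ↓0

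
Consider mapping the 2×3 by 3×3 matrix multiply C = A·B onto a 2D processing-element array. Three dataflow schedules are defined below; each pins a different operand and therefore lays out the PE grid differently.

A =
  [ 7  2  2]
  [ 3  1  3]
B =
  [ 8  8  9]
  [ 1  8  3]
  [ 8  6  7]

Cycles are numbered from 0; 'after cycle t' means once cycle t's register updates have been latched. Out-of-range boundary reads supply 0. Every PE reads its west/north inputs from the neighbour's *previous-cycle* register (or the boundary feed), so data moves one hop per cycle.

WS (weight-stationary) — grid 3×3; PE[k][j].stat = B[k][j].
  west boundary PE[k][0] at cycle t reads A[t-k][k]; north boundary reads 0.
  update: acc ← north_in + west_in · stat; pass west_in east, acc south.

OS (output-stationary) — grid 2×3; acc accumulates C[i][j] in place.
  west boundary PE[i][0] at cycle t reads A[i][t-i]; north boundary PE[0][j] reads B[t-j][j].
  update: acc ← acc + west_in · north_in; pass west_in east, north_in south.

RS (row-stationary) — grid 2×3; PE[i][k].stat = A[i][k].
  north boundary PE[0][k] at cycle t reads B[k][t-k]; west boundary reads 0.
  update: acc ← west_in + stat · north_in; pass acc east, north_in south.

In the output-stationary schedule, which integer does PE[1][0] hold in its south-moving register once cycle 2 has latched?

register = 1

OS 2×3: PE[1][0] cycle-by-cycle (with neighbour feeds):
  [0] (0,0) acc=56 (h:7 v:8)
  [0] (1,0) acc=0 (h:0 v:0)
  [1] (0,0) acc=58 (h:2 v:1)
  [1] (1,0) acc=24 (h:3 v:8)
  [2] (0,0) acc=74 (h:2 v:8)
  [2] (1,0) acc=25 (h:1 v:1)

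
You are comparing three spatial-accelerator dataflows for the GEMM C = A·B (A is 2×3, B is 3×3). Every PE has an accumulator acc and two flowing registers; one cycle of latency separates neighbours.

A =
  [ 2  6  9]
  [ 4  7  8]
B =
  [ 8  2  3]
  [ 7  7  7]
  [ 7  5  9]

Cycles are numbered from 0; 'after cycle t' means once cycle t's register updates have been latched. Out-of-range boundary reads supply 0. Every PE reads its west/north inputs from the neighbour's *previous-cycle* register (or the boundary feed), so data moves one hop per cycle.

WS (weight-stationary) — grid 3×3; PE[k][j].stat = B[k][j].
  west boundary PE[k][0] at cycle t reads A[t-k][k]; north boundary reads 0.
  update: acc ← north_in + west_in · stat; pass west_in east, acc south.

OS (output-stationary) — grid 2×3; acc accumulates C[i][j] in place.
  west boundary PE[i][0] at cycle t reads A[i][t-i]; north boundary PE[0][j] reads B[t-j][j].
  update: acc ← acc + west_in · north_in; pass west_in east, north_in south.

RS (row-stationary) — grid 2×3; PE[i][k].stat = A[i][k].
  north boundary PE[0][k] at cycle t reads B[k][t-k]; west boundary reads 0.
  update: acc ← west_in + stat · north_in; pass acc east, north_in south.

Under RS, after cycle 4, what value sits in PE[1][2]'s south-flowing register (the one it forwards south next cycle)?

RS on a 2×3 grid — tracing PE[1][2] and its feeders:
  after 0 — PE[0][2] acc=0, pass-E 0, pass-S 0
  after 0 — PE[1][1] acc=0, pass-E 0, pass-S 0
  after 0 — PE[1][2] acc=0, pass-E 0, pass-S 0
  after 1 — PE[0][2] acc=0, pass-E 0, pass-S 0
  after 1 — PE[1][1] acc=0, pass-E 0, pass-S 0
  after 1 — PE[1][2] acc=0, pass-E 0, pass-S 0
  after 2 — PE[0][2] acc=121, pass-E 121, pass-S 7
  after 2 — PE[1][1] acc=81, pass-E 81, pass-S 7
  after 2 — PE[1][2] acc=0, pass-E 0, pass-S 0
  after 3 — PE[0][2] acc=91, pass-E 91, pass-S 5
  after 3 — PE[1][1] acc=57, pass-E 57, pass-S 7
  after 3 — PE[1][2] acc=137, pass-E 137, pass-S 7
  after 4 — PE[0][2] acc=129, pass-E 129, pass-S 9
  after 4 — PE[1][1] acc=61, pass-E 61, pass-S 7
  after 4 — PE[1][2] acc=97, pass-E 97, pass-S 5

register = 5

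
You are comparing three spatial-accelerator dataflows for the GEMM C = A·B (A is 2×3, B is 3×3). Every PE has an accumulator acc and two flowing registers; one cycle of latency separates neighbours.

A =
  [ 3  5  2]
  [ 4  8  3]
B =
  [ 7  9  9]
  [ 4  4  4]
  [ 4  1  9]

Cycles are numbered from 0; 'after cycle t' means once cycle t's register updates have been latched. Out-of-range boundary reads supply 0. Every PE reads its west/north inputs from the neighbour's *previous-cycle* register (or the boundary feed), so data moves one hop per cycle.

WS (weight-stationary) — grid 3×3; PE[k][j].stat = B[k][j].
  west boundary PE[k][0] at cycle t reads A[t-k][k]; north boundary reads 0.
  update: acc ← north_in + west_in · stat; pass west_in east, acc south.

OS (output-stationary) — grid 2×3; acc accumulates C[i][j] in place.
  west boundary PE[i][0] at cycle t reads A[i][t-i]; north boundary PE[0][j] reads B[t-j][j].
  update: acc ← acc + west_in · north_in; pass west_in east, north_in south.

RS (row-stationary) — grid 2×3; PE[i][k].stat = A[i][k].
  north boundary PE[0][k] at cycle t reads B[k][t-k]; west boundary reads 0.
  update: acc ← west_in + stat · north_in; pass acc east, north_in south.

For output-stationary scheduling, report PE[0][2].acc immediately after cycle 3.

OS (2×3). Following PE[0][2] plus its west/north inputs:
  step 0 · PE0,1: acc=0; fwd→0 fwd↓0
  step 0 · PE0,2: acc=0; fwd→0 fwd↓0
  step 1 · PE0,1: acc=27; fwd→3 fwd↓9
  step 1 · PE0,2: acc=0; fwd→0 fwd↓0
  step 2 · PE0,1: acc=47; fwd→5 fwd↓4
  step 2 · PE0,2: acc=27; fwd→3 fwd↓9
  step 3 · PE0,1: acc=49; fwd→2 fwd↓1
  step 3 · PE0,2: acc=47; fwd→5 fwd↓4

PE[0][2].acc = 47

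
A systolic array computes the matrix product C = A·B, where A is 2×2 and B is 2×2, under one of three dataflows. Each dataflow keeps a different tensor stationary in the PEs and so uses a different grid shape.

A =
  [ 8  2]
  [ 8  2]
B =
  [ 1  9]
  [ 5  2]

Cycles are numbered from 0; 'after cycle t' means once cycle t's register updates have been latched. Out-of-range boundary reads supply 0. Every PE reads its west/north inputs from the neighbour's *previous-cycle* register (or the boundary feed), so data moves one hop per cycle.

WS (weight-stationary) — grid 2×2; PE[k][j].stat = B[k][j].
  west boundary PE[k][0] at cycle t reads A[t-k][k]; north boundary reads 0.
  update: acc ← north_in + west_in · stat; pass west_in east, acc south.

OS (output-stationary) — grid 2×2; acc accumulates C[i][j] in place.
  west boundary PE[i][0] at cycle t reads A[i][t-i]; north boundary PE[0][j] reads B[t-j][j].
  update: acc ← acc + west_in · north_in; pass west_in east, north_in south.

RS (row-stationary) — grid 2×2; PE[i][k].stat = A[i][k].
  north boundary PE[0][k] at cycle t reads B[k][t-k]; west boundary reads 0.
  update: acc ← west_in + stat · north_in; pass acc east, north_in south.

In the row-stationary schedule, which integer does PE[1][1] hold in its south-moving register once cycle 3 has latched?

register = 2

RS on a 2×2 grid — tracing PE[1][1] and its feeders:
  step 0 · PE0,1: acc=0; fwd→0 fwd↓0
  step 0 · PE1,0: acc=0; fwd→0 fwd↓0
  step 0 · PE1,1: acc=0; fwd→0 fwd↓0
  step 1 · PE0,1: acc=18; fwd→18 fwd↓5
  step 1 · PE1,0: acc=8; fwd→8 fwd↓1
  step 1 · PE1,1: acc=0; fwd→0 fwd↓0
  step 2 · PE0,1: acc=76; fwd→76 fwd↓2
  step 2 · PE1,0: acc=72; fwd→72 fwd↓9
  step 2 · PE1,1: acc=18; fwd→18 fwd↓5
  step 3 · PE0,1: acc=0; fwd→0 fwd↓0
  step 3 · PE1,0: acc=0; fwd→0 fwd↓0
  step 3 · PE1,1: acc=76; fwd→76 fwd↓2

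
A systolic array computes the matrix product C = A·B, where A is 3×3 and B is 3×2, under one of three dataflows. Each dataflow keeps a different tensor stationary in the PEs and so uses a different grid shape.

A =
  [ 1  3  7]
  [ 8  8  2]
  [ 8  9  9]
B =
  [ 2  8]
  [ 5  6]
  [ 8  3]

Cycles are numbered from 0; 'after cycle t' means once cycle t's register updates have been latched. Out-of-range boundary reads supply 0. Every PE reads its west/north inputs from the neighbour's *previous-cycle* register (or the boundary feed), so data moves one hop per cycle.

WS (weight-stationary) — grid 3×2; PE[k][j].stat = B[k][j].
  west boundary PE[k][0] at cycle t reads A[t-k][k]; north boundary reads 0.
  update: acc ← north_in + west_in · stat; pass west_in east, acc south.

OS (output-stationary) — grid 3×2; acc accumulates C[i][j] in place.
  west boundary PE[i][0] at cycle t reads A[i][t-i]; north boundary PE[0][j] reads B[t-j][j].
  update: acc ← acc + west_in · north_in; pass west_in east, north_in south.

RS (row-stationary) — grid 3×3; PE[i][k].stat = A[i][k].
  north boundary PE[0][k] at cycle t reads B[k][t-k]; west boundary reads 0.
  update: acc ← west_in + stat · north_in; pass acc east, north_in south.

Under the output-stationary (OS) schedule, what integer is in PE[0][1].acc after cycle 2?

OS 3×2: PE[0][1] cycle-by-cycle (with neighbour feeds):
  t=0 PE[0][0]: acc=2 h=1 v=2
  t=0 PE[0][1]: acc=0 h=0 v=0
  t=1 PE[0][0]: acc=17 h=3 v=5
  t=1 PE[0][1]: acc=8 h=1 v=8
  t=2 PE[0][0]: acc=73 h=7 v=8
  t=2 PE[0][1]: acc=26 h=3 v=6

PE[0][1].acc = 26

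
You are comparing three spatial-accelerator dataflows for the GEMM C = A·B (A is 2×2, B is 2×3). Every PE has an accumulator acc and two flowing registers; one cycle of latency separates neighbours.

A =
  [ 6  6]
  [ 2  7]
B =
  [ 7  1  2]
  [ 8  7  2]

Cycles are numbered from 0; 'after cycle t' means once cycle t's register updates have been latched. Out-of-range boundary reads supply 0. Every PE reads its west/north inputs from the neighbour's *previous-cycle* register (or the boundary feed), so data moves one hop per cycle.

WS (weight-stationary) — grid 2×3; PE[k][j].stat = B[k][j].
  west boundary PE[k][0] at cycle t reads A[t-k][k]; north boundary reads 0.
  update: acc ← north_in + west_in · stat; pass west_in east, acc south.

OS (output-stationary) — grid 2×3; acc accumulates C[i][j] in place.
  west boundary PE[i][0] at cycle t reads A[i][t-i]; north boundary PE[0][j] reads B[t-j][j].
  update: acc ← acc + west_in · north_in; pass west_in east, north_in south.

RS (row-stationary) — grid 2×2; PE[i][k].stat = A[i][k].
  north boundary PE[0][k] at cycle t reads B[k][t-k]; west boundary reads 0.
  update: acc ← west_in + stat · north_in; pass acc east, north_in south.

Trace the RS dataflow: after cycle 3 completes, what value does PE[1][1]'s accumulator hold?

PE[1][1].acc = 51

RS 2×2: PE[1][1] cycle-by-cycle (with neighbour feeds):
  t=0 PE[0][1]: acc=0 h=0 v=0
  t=0 PE[1][0]: acc=0 h=0 v=0
  t=0 PE[1][1]: acc=0 h=0 v=0
  t=1 PE[0][1]: acc=90 h=90 v=8
  t=1 PE[1][0]: acc=14 h=14 v=7
  t=1 PE[1][1]: acc=0 h=0 v=0
  t=2 PE[0][1]: acc=48 h=48 v=7
  t=2 PE[1][0]: acc=2 h=2 v=1
  t=2 PE[1][1]: acc=70 h=70 v=8
  t=3 PE[0][1]: acc=24 h=24 v=2
  t=3 PE[1][0]: acc=4 h=4 v=2
  t=3 PE[1][1]: acc=51 h=51 v=7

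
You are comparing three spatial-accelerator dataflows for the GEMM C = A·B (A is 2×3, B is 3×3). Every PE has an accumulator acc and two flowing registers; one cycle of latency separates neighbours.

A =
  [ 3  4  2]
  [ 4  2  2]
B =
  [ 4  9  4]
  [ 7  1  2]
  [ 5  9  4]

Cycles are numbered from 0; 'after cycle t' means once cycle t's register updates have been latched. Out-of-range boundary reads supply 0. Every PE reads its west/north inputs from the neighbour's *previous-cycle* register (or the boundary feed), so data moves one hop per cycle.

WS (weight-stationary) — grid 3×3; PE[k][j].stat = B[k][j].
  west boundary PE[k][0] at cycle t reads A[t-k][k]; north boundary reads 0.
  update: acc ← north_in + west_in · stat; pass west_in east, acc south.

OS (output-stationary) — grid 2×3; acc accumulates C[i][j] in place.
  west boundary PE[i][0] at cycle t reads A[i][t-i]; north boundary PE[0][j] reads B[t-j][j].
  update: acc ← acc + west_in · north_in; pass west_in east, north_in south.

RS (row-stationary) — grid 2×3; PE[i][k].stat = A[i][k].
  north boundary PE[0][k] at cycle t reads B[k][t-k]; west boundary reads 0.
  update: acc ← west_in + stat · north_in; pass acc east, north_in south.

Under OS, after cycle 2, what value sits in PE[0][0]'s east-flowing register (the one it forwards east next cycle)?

OS 2×3: PE[0][0] cycle-by-cycle (with neighbour feeds):
  [0] (0,0) acc=12 (h:3 v:4)
  [1] (0,0) acc=40 (h:4 v:7)
  [2] (0,0) acc=50 (h:2 v:5)

register = 2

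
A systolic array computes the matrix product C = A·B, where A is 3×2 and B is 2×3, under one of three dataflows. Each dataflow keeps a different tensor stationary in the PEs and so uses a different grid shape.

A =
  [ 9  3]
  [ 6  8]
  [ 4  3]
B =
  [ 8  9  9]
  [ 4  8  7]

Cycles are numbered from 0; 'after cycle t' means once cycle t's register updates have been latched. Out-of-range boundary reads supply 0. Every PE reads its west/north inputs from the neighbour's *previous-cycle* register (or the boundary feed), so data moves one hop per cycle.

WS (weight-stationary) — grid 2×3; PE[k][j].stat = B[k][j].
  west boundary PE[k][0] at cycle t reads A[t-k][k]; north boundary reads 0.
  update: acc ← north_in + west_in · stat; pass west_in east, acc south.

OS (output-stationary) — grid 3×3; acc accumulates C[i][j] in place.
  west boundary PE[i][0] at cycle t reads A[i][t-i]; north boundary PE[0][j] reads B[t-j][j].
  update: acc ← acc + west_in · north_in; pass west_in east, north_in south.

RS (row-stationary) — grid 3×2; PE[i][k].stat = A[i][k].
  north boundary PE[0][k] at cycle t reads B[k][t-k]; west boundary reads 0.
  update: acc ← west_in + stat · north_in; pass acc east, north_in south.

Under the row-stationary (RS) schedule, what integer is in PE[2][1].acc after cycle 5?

RS (3×2). Following PE[2][1] plus its west/north inputs:
  t=0 PE[1][1]: acc=0 h=0 v=0
  t=0 PE[2][0]: acc=0 h=0 v=0
  t=0 PE[2][1]: acc=0 h=0 v=0
  t=1 PE[1][1]: acc=0 h=0 v=0
  t=1 PE[2][0]: acc=0 h=0 v=0
  t=1 PE[2][1]: acc=0 h=0 v=0
  t=2 PE[1][1]: acc=80 h=80 v=4
  t=2 PE[2][0]: acc=32 h=32 v=8
  t=2 PE[2][1]: acc=0 h=0 v=0
  t=3 PE[1][1]: acc=118 h=118 v=8
  t=3 PE[2][0]: acc=36 h=36 v=9
  t=3 PE[2][1]: acc=44 h=44 v=4
  t=4 PE[1][1]: acc=110 h=110 v=7
  t=4 PE[2][0]: acc=36 h=36 v=9
  t=4 PE[2][1]: acc=60 h=60 v=8
  t=5 PE[1][1]: acc=0 h=0 v=0
  t=5 PE[2][0]: acc=0 h=0 v=0
  t=5 PE[2][1]: acc=57 h=57 v=7

PE[2][1].acc = 57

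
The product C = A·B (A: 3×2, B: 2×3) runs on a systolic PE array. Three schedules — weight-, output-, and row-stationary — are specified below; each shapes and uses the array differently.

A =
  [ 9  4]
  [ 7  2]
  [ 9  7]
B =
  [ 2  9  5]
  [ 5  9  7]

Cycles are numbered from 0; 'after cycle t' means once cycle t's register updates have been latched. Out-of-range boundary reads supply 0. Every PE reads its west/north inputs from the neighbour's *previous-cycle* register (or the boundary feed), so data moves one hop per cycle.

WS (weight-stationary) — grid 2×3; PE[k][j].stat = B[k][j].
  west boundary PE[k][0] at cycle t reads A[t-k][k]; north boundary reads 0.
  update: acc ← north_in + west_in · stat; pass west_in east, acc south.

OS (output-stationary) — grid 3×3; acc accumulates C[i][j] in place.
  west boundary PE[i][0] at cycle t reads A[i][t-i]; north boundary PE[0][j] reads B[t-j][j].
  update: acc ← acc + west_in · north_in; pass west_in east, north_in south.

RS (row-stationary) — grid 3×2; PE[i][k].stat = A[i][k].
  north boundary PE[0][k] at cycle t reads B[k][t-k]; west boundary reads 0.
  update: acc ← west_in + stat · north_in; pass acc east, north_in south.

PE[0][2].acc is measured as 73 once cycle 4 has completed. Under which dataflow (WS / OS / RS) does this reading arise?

WS (2×3 grid), PE[0][2]:
  @0  [0,2]  acc 0  |  →0  ↓0
  @1  [0,2]  acc 0  |  →0  ↓0
  @2  [0,2]  acc 45  |  →9  ↓45
  @3  [0,2]  acc 35  |  →7  ↓35
  @4  [0,2]  acc 45  |  →9  ↓45
OS (3×3 grid), PE[0][2]:
  @0  [0,2]  acc 0  |  →0  ↓0
  @1  [0,2]  acc 0  |  →0  ↓0
  @2  [0,2]  acc 45  |  →9  ↓5
  @3  [0,2]  acc 73  |  →4  ↓7
  @4  [0,2]  acc 73  |  →0  ↓0
— RS: 3×2 array has no PE[0][2].

dataflow = OS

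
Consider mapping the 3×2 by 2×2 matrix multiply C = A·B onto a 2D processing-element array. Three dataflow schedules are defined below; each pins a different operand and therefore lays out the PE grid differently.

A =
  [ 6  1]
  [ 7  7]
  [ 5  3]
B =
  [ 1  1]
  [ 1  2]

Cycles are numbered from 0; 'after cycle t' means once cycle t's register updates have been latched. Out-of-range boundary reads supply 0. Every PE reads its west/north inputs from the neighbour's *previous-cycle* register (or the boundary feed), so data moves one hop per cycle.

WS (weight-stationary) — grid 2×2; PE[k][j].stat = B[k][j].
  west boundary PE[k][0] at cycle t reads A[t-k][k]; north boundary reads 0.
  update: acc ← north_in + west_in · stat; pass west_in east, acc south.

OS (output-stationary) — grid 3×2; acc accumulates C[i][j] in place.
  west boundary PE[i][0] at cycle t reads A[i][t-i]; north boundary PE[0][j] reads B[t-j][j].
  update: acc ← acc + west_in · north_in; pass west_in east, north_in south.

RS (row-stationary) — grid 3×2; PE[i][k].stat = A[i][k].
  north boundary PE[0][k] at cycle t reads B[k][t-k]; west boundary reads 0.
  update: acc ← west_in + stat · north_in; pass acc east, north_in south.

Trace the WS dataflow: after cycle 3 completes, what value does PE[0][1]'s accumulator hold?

WS on a 2×2 grid — tracing PE[0][1] and its feeders:
  t=0 PE[0][0]: acc=6 h=6 v=6
  t=0 PE[0][1]: acc=0 h=0 v=0
  t=1 PE[0][0]: acc=7 h=7 v=7
  t=1 PE[0][1]: acc=6 h=6 v=6
  t=2 PE[0][0]: acc=5 h=5 v=5
  t=2 PE[0][1]: acc=7 h=7 v=7
  t=3 PE[0][0]: acc=0 h=0 v=0
  t=3 PE[0][1]: acc=5 h=5 v=5

PE[0][1].acc = 5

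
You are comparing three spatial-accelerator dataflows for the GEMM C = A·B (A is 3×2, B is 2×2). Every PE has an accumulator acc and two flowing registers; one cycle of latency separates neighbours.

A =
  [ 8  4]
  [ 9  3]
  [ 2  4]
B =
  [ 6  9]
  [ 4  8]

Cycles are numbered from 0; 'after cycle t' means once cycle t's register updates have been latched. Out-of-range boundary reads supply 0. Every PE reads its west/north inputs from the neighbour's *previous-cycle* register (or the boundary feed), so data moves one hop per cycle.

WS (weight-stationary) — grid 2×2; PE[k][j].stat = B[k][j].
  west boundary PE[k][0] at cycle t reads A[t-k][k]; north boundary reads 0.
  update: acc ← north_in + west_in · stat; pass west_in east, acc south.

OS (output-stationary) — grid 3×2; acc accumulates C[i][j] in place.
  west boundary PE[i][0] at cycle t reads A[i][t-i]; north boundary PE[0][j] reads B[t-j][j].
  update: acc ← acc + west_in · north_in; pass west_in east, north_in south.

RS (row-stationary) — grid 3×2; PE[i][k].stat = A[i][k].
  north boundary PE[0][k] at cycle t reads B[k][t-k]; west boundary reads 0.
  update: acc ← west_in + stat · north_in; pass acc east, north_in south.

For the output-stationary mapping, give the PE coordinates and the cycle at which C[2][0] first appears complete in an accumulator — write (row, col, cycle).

(row, col, cycle) = (2, 0, 3)

Under OS, C[2][0] lands at PE[2][0]:
  cycle 0: PE[2][0] → acc 0, east 0, south 0
  cycle 1: PE[2][0] → acc 0, east 0, south 0
  cycle 2: PE[2][0] → acc 12, east 2, south 6
  cycle 3: PE[2][0] → acc 28, east 4, south 4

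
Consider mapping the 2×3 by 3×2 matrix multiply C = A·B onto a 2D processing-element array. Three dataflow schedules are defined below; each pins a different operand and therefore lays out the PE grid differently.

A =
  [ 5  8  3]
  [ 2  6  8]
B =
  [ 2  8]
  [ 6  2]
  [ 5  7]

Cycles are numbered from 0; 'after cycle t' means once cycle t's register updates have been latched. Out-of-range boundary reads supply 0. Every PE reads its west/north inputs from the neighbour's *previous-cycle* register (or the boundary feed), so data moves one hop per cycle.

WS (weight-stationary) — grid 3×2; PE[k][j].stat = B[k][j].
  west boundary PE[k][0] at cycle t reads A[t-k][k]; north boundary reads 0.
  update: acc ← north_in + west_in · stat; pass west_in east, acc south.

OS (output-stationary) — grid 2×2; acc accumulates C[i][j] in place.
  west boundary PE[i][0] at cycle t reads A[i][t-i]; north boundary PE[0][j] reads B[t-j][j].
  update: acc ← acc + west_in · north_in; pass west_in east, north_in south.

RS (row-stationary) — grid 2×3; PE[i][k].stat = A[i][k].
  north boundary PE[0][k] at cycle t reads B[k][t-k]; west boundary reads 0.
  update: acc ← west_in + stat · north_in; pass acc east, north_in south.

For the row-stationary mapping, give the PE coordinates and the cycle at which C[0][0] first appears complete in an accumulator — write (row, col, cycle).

(row, col, cycle) = (0, 2, 2)

RS: C[0][0] accumulates in PE[0][2]:
  [0] (0,2) acc=0 (h:0 v:0)
  [1] (0,2) acc=0 (h:0 v:0)
  [2] (0,2) acc=73 (h:73 v:5)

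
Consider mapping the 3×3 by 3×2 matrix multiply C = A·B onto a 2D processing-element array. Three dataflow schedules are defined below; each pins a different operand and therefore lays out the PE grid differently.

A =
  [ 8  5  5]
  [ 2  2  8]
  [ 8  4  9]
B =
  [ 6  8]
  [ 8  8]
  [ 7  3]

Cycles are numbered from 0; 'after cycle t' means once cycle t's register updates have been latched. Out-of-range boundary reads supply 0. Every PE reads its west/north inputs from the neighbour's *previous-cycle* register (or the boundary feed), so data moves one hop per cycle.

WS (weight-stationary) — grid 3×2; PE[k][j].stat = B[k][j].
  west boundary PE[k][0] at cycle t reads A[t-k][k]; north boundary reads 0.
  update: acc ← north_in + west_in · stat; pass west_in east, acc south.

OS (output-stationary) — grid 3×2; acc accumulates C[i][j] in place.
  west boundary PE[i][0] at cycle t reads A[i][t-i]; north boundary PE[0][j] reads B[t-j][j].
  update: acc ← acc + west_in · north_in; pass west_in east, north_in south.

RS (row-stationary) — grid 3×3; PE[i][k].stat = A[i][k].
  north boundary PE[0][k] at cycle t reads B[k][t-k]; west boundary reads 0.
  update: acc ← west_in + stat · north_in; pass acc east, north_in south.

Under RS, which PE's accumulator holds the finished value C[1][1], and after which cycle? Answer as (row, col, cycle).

(row, col, cycle) = (1, 2, 4)

RS: C[1][1] accumulates in PE[1][2]:
  @0  [1,2]  acc 0  |  →0  ↓0
  @1  [1,2]  acc 0  |  →0  ↓0
  @2  [1,2]  acc 0  |  →0  ↓0
  @3  [1,2]  acc 84  |  →84  ↓7
  @4  [1,2]  acc 56  |  →56  ↓3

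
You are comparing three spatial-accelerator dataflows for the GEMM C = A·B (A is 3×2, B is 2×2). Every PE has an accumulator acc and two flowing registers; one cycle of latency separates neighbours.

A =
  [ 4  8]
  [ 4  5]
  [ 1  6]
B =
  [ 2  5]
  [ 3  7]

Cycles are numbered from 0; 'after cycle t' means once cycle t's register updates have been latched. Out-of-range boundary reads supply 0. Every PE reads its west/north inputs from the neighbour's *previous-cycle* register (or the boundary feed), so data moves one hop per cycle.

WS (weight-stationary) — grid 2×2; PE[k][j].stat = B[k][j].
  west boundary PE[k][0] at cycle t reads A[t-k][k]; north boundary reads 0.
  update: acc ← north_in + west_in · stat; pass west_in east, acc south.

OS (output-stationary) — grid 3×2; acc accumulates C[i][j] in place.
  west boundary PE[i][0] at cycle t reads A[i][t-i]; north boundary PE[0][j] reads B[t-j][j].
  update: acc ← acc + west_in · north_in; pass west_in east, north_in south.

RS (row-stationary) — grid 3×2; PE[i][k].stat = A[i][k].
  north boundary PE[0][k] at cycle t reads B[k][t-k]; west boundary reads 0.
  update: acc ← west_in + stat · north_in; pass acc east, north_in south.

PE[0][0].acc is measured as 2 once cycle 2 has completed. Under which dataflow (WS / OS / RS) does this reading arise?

dataflow = WS

WS (2×2 grid), PE[0][0]:
  0: (0,0).acc=8  regs=<4,8>
  1: (0,0).acc=8  regs=<4,8>
  2: (0,0).acc=2  regs=<1,2>
OS (3×2 grid), PE[0][0]:
  0: (0,0).acc=8  regs=<4,2>
  1: (0,0).acc=32  regs=<8,3>
  2: (0,0).acc=32  regs=<0,0>
RS (3×2 grid), PE[0][0]:
  0: (0,0).acc=8  regs=<8,2>
  1: (0,0).acc=20  regs=<20,5>
  2: (0,0).acc=0  regs=<0,0>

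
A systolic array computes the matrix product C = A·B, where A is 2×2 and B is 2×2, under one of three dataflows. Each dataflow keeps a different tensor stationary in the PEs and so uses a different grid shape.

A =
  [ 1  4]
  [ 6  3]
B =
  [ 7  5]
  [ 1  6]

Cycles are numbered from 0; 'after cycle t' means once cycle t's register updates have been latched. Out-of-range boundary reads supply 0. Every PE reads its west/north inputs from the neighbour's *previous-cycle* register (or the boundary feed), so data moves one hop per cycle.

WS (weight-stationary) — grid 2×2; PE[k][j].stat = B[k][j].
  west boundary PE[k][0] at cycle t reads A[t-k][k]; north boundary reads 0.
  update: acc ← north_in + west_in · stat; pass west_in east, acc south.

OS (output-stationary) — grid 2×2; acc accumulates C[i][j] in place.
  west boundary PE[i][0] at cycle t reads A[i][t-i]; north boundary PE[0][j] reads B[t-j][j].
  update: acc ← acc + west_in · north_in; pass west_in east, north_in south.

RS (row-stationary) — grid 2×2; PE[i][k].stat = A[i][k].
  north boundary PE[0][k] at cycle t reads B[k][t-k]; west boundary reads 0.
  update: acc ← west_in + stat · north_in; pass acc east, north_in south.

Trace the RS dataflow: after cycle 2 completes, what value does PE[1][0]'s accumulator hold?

RS 2×2: PE[1][0] cycle-by-cycle (with neighbour feeds):
  cycle 0: PE[0][0] → acc 7, east 7, south 7
  cycle 0: PE[1][0] → acc 0, east 0, south 0
  cycle 1: PE[0][0] → acc 5, east 5, south 5
  cycle 1: PE[1][0] → acc 42, east 42, south 7
  cycle 2: PE[0][0] → acc 0, east 0, south 0
  cycle 2: PE[1][0] → acc 30, east 30, south 5

PE[1][0].acc = 30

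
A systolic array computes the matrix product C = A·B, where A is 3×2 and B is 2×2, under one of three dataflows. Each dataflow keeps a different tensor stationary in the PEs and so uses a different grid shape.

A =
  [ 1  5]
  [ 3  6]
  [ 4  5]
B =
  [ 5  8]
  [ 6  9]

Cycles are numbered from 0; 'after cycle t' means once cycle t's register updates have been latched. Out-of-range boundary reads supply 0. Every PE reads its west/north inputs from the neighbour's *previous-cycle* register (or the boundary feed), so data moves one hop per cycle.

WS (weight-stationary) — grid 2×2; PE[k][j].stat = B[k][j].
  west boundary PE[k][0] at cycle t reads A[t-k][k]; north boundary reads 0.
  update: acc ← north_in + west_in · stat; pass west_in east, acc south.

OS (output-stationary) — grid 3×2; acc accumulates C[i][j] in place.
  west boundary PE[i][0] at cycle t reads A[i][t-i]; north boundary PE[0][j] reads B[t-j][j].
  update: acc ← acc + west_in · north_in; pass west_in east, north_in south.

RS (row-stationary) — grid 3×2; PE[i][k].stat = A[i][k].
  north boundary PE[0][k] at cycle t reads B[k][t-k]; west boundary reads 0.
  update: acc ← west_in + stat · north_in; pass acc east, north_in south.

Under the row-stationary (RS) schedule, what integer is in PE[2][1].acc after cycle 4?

PE[2][1].acc = 77

RS on a 3×2 grid — tracing PE[2][1] and its feeders:
  [0] (1,1) acc=0 (h:0 v:0)
  [0] (2,0) acc=0 (h:0 v:0)
  [0] (2,1) acc=0 (h:0 v:0)
  [1] (1,1) acc=0 (h:0 v:0)
  [1] (2,0) acc=0 (h:0 v:0)
  [1] (2,1) acc=0 (h:0 v:0)
  [2] (1,1) acc=51 (h:51 v:6)
  [2] (2,0) acc=20 (h:20 v:5)
  [2] (2,1) acc=0 (h:0 v:0)
  [3] (1,1) acc=78 (h:78 v:9)
  [3] (2,0) acc=32 (h:32 v:8)
  [3] (2,1) acc=50 (h:50 v:6)
  [4] (1,1) acc=0 (h:0 v:0)
  [4] (2,0) acc=0 (h:0 v:0)
  [4] (2,1) acc=77 (h:77 v:9)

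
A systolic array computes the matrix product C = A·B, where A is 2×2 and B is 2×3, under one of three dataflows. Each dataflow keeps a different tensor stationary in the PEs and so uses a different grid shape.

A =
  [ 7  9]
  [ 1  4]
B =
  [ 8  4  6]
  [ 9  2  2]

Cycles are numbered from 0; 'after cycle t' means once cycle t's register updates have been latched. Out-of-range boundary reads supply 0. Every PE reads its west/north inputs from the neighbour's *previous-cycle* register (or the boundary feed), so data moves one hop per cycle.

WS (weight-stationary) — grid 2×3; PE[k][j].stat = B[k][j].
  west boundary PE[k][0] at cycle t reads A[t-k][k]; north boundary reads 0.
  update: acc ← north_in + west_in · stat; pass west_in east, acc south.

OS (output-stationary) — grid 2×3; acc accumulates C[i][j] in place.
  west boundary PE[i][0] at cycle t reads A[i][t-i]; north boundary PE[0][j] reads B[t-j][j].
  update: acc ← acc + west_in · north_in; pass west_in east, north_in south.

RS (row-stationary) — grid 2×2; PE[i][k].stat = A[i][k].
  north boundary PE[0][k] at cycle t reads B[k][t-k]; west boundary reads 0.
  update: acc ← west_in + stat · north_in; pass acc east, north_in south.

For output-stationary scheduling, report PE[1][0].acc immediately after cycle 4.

PE[1][0].acc = 44

OS (2×3). Following PE[1][0] plus its west/north inputs:
  cycle 0: PE[0][0] → acc 56, east 7, south 8
  cycle 0: PE[1][0] → acc 0, east 0, south 0
  cycle 1: PE[0][0] → acc 137, east 9, south 9
  cycle 1: PE[1][0] → acc 8, east 1, south 8
  cycle 2: PE[0][0] → acc 137, east 0, south 0
  cycle 2: PE[1][0] → acc 44, east 4, south 9
  cycle 3: PE[0][0] → acc 137, east 0, south 0
  cycle 3: PE[1][0] → acc 44, east 0, south 0
  cycle 4: PE[0][0] → acc 137, east 0, south 0
  cycle 4: PE[1][0] → acc 44, east 0, south 0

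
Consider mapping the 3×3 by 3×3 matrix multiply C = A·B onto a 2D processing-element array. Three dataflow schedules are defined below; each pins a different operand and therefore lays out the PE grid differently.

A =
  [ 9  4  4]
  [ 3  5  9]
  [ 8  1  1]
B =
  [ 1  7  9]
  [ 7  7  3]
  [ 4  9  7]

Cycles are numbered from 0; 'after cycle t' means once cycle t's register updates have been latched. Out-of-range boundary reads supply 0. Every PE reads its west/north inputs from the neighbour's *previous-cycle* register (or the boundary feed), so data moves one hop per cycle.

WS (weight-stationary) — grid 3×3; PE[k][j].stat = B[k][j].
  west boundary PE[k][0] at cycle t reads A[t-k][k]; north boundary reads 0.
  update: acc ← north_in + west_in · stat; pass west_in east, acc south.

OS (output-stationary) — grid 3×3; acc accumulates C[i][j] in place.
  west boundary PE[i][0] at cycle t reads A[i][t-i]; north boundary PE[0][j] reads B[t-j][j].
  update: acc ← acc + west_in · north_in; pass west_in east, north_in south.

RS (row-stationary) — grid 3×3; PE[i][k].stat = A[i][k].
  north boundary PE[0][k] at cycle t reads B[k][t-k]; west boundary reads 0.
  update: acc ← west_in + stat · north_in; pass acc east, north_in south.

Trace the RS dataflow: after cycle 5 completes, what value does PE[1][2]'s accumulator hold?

PE[1][2].acc = 105

RS 3×3: PE[1][2] cycle-by-cycle (with neighbour feeds):
  @0  [0,2]  acc 0  |  →0  ↓0
  @0  [1,1]  acc 0  |  →0  ↓0
  @0  [1,2]  acc 0  |  →0  ↓0
  @1  [0,2]  acc 0  |  →0  ↓0
  @1  [1,1]  acc 0  |  →0  ↓0
  @1  [1,2]  acc 0  |  →0  ↓0
  @2  [0,2]  acc 53  |  →53  ↓4
  @2  [1,1]  acc 38  |  →38  ↓7
  @2  [1,2]  acc 0  |  →0  ↓0
  @3  [0,2]  acc 127  |  →127  ↓9
  @3  [1,1]  acc 56  |  →56  ↓7
  @3  [1,2]  acc 74  |  →74  ↓4
  @4  [0,2]  acc 121  |  →121  ↓7
  @4  [1,1]  acc 42  |  →42  ↓3
  @4  [1,2]  acc 137  |  →137  ↓9
  @5  [0,2]  acc 0  |  →0  ↓0
  @5  [1,1]  acc 0  |  →0  ↓0
  @5  [1,2]  acc 105  |  →105  ↓7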